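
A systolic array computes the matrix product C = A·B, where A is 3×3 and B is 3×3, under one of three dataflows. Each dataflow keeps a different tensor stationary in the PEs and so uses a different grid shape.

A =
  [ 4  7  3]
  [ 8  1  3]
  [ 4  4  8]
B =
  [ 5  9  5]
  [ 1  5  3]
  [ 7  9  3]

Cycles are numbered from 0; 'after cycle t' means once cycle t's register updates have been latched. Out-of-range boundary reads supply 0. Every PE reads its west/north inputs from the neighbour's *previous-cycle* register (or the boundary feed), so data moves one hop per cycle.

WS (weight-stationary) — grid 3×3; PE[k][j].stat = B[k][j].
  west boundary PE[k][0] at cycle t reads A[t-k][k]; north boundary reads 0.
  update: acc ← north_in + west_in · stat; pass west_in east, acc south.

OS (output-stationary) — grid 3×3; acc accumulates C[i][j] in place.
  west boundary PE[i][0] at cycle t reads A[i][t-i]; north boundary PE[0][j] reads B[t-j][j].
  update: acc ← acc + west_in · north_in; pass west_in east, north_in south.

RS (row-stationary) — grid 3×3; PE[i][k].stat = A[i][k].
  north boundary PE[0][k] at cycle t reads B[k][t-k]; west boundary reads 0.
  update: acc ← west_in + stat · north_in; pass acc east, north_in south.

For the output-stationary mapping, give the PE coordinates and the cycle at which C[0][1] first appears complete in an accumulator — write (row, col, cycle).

OS: C[0][1] accumulates in PE[0][1]:
  cycle 0: PE[0][1] → acc 0, east 0, south 0
  cycle 1: PE[0][1] → acc 36, east 4, south 9
  cycle 2: PE[0][1] → acc 71, east 7, south 5
  cycle 3: PE[0][1] → acc 98, east 3, south 9

(row, col, cycle) = (0, 1, 3)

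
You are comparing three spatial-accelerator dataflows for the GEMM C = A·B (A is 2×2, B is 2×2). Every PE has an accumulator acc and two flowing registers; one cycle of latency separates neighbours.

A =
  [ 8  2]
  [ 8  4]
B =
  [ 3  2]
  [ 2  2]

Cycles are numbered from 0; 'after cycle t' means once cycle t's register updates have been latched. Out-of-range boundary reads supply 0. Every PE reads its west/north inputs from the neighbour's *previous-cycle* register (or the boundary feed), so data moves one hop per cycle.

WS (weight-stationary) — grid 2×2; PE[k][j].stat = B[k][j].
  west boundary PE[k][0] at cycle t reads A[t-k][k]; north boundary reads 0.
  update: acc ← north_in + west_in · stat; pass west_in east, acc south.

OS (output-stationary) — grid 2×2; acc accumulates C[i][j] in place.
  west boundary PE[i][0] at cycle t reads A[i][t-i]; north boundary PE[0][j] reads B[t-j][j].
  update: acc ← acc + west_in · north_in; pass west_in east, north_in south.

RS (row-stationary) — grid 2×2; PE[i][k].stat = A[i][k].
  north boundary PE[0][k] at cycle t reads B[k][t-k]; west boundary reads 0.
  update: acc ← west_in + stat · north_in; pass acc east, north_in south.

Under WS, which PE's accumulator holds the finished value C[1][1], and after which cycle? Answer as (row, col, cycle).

Under WS, C[1][1] lands at PE[1][1]:
  c0 r1c1: 0 / 0 / 0
  c1 r1c1: 0 / 0 / 0
  c2 r1c1: 20 / 2 / 20
  c3 r1c1: 24 / 4 / 24

(row, col, cycle) = (1, 1, 3)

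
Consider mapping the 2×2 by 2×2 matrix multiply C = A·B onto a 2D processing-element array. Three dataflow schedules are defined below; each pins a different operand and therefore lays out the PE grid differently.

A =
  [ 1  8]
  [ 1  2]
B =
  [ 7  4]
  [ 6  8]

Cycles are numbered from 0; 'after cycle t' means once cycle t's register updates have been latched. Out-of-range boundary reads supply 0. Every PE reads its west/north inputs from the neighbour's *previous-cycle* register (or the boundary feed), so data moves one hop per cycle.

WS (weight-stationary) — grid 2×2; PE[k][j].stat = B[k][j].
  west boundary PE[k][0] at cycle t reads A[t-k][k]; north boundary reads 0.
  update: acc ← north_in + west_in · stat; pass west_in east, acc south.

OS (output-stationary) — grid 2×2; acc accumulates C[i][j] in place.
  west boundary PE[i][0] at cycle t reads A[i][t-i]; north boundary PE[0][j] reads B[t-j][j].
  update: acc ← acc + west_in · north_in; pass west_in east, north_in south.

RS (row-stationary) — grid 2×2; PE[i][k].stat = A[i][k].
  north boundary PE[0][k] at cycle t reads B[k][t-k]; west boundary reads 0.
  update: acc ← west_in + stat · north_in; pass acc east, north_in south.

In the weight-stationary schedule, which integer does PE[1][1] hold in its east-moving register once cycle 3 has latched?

register = 2

WS (2×2). Following PE[1][1] plus its west/north inputs:
  c0 r0c1: 0 / 0 / 0
  c0 r1c0: 0 / 0 / 0
  c0 r1c1: 0 / 0 / 0
  c1 r0c1: 4 / 1 / 4
  c1 r1c0: 55 / 8 / 55
  c1 r1c1: 0 / 0 / 0
  c2 r0c1: 4 / 1 / 4
  c2 r1c0: 19 / 2 / 19
  c2 r1c1: 68 / 8 / 68
  c3 r0c1: 0 / 0 / 0
  c3 r1c0: 0 / 0 / 0
  c3 r1c1: 20 / 2 / 20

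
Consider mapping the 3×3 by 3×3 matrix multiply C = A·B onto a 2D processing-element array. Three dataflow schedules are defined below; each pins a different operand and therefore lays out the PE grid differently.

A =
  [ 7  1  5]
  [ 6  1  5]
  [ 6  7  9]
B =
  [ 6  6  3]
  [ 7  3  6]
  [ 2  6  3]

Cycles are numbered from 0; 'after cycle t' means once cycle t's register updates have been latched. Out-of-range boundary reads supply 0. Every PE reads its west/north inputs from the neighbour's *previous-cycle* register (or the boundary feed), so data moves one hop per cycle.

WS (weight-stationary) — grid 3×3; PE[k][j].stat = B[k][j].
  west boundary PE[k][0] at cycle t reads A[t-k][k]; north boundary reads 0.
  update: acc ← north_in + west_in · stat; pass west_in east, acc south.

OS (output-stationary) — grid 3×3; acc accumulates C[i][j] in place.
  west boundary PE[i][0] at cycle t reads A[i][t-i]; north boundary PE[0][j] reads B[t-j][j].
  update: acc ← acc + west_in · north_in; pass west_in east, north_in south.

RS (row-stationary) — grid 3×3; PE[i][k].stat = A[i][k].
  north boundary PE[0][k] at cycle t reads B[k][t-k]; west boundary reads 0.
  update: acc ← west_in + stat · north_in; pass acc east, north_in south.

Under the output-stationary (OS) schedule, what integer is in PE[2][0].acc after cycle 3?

OS 3×3: PE[2][0] cycle-by-cycle (with neighbour feeds):
  after 0 — PE[1][0] acc=0, pass-E 0, pass-S 0
  after 0 — PE[2][0] acc=0, pass-E 0, pass-S 0
  after 1 — PE[1][0] acc=36, pass-E 6, pass-S 6
  after 1 — PE[2][0] acc=0, pass-E 0, pass-S 0
  after 2 — PE[1][0] acc=43, pass-E 1, pass-S 7
  after 2 — PE[2][0] acc=36, pass-E 6, pass-S 6
  after 3 — PE[1][0] acc=53, pass-E 5, pass-S 2
  after 3 — PE[2][0] acc=85, pass-E 7, pass-S 7

PE[2][0].acc = 85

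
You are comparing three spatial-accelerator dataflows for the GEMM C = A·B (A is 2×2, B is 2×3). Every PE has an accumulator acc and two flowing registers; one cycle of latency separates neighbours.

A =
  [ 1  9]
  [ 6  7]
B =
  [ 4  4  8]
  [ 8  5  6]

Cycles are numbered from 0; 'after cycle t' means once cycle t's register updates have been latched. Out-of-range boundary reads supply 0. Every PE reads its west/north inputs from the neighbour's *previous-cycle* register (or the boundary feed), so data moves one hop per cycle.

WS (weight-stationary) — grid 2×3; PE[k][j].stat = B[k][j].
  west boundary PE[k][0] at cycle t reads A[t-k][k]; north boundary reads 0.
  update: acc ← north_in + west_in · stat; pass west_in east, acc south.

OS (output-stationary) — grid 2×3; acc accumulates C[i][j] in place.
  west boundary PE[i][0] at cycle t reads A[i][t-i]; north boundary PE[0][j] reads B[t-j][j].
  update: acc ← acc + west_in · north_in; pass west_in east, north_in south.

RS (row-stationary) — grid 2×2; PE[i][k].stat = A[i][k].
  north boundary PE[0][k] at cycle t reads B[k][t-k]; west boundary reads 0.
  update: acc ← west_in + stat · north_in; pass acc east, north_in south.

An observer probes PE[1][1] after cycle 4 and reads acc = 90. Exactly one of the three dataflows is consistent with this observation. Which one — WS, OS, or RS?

Under WS (2×3), PE[1][1]:
  0: (1,1).acc=0  regs=<0,0>
  1: (1,1).acc=0  regs=<0,0>
  2: (1,1).acc=49  regs=<9,49>
  3: (1,1).acc=59  regs=<7,59>
  4: (1,1).acc=0  regs=<0,0>
Under OS (2×3), PE[1][1]:
  0: (1,1).acc=0  regs=<0,0>
  1: (1,1).acc=0  regs=<0,0>
  2: (1,1).acc=24  regs=<6,4>
  3: (1,1).acc=59  regs=<7,5>
  4: (1,1).acc=59  regs=<0,0>
Under RS (2×2), PE[1][1]:
  0: (1,1).acc=0  regs=<0,0>
  1: (1,1).acc=0  regs=<0,0>
  2: (1,1).acc=80  regs=<80,8>
  3: (1,1).acc=59  regs=<59,5>
  4: (1,1).acc=90  regs=<90,6>

dataflow = RS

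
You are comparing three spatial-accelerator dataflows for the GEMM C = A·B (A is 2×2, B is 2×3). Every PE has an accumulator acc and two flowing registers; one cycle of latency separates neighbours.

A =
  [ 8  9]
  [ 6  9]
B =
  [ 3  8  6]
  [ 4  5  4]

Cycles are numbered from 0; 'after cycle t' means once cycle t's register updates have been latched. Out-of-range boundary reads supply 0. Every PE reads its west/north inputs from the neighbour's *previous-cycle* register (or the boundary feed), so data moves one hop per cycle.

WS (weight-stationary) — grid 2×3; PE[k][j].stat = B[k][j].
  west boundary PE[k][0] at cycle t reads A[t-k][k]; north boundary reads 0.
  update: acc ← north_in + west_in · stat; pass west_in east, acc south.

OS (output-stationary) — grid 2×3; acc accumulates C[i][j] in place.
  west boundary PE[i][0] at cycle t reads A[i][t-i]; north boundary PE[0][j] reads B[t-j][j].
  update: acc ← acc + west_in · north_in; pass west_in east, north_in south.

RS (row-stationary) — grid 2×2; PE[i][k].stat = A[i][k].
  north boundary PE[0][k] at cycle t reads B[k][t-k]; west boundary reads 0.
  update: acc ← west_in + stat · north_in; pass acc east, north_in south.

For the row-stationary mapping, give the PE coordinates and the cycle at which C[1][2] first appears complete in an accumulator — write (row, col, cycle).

(row, col, cycle) = (1, 1, 4)

RS — PE[1][1] is where C[1][2] collects:
  step 0 · PE1,1: acc=0; fwd→0 fwd↓0
  step 1 · PE1,1: acc=0; fwd→0 fwd↓0
  step 2 · PE1,1: acc=54; fwd→54 fwd↓4
  step 3 · PE1,1: acc=93; fwd→93 fwd↓5
  step 4 · PE1,1: acc=72; fwd→72 fwd↓4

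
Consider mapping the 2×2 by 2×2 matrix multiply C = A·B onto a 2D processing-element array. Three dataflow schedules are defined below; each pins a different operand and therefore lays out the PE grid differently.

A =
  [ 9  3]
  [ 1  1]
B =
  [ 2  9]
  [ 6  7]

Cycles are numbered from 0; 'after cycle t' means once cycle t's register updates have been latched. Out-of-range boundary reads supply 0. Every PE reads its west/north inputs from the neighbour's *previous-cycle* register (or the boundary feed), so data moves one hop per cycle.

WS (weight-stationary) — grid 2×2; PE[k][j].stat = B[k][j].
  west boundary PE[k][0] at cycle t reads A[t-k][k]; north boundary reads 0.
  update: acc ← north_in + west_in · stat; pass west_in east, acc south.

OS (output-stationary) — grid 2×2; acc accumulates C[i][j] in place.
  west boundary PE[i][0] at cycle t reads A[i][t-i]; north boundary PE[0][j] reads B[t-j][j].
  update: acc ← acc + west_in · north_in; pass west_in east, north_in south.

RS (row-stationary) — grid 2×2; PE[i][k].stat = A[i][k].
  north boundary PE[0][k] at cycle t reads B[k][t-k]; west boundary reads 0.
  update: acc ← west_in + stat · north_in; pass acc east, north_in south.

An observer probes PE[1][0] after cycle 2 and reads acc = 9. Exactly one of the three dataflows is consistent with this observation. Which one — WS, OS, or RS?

dataflow = RS

— WS: 2×2; PE[1][0] trace:
  c0 r1c0: 0 / 0 / 0
  c1 r1c0: 36 / 3 / 36
  c2 r1c0: 8 / 1 / 8
— OS: 2×2; PE[1][0] trace:
  c0 r1c0: 0 / 0 / 0
  c1 r1c0: 2 / 1 / 2
  c2 r1c0: 8 / 1 / 6
— RS: 2×2; PE[1][0] trace:
  c0 r1c0: 0 / 0 / 0
  c1 r1c0: 2 / 2 / 2
  c2 r1c0: 9 / 9 / 9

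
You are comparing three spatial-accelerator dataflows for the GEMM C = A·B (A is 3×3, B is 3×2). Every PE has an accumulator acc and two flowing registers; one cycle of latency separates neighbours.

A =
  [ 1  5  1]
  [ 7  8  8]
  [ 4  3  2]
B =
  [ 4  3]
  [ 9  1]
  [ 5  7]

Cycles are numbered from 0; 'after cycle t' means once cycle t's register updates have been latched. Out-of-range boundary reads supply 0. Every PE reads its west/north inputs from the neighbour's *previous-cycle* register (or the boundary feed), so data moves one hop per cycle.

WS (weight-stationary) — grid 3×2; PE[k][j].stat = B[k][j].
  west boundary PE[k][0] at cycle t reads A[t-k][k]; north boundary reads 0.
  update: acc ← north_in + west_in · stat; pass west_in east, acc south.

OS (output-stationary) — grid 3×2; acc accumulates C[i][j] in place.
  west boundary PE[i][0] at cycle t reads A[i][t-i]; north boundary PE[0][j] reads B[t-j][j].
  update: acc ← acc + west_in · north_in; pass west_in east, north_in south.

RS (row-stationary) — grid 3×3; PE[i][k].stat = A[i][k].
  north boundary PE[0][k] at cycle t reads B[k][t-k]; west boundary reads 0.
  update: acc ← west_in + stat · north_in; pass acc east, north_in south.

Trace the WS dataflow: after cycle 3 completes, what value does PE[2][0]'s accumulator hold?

PE[2][0].acc = 140

WS (3×2). Following PE[2][0] plus its west/north inputs:
  [0] (1,0) acc=0 (h:0 v:0)
  [0] (2,0) acc=0 (h:0 v:0)
  [1] (1,0) acc=49 (h:5 v:49)
  [1] (2,0) acc=0 (h:0 v:0)
  [2] (1,0) acc=100 (h:8 v:100)
  [2] (2,0) acc=54 (h:1 v:54)
  [3] (1,0) acc=43 (h:3 v:43)
  [3] (2,0) acc=140 (h:8 v:140)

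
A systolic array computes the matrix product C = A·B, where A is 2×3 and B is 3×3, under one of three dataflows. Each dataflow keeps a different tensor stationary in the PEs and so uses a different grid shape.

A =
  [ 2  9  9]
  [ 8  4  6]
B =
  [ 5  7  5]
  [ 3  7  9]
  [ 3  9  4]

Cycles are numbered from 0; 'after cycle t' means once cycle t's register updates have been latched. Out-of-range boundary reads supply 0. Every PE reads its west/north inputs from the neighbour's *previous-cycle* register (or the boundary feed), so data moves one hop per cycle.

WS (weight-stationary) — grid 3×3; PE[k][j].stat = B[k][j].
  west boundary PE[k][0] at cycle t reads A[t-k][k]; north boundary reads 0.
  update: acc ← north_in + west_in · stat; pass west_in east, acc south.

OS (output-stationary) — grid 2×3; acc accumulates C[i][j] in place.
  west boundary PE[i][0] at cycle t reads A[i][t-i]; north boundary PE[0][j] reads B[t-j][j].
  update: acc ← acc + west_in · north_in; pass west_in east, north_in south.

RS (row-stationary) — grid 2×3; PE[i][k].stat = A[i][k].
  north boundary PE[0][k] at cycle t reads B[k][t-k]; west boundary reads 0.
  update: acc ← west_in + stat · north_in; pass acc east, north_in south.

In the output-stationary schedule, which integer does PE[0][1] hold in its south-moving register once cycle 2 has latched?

register = 7

OS on a 2×3 grid — tracing PE[0][1] and its feeders:
  c0 r0c0: 10 / 2 / 5
  c0 r0c1: 0 / 0 / 0
  c1 r0c0: 37 / 9 / 3
  c1 r0c1: 14 / 2 / 7
  c2 r0c0: 64 / 9 / 3
  c2 r0c1: 77 / 9 / 7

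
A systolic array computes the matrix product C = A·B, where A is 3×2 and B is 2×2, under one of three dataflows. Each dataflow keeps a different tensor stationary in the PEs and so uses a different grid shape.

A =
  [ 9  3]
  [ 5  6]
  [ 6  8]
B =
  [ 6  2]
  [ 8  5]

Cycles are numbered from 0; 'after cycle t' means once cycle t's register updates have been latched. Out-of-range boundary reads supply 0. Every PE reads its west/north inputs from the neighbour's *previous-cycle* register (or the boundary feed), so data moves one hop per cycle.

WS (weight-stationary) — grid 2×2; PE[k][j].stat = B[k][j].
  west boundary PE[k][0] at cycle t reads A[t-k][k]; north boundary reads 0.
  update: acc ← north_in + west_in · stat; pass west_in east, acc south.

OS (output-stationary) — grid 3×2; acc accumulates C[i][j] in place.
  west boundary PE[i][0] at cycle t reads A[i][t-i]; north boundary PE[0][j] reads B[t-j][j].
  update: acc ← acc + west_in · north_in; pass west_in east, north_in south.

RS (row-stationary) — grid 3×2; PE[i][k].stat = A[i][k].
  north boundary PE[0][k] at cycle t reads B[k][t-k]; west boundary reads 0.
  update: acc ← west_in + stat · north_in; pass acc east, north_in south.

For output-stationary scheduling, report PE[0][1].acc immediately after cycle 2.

OS 3×2: PE[0][1] cycle-by-cycle (with neighbour feeds):
  c0 r0c0: 54 / 9 / 6
  c0 r0c1: 0 / 0 / 0
  c1 r0c0: 78 / 3 / 8
  c1 r0c1: 18 / 9 / 2
  c2 r0c0: 78 / 0 / 0
  c2 r0c1: 33 / 3 / 5

PE[0][1].acc = 33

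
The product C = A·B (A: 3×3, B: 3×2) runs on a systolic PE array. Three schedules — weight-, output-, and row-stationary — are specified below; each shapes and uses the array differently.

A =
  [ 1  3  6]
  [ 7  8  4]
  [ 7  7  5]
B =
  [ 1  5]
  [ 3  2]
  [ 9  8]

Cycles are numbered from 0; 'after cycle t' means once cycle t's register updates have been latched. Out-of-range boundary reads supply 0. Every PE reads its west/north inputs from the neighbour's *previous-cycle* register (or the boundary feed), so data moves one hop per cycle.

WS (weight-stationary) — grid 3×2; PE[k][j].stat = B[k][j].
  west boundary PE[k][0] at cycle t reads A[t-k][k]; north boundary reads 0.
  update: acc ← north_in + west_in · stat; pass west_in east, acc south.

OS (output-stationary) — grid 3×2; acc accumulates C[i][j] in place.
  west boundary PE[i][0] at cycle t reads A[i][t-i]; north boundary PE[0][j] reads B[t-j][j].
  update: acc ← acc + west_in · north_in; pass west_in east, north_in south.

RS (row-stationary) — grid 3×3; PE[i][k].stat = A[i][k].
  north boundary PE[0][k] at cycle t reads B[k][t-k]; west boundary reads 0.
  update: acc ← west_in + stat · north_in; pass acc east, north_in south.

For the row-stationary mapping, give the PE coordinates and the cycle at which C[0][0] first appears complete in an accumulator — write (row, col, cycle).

(row, col, cycle) = (0, 2, 2)

RS — PE[0][2] is where C[0][0] collects:
  [0] (0,2) acc=0 (h:0 v:0)
  [1] (0,2) acc=0 (h:0 v:0)
  [2] (0,2) acc=64 (h:64 v:9)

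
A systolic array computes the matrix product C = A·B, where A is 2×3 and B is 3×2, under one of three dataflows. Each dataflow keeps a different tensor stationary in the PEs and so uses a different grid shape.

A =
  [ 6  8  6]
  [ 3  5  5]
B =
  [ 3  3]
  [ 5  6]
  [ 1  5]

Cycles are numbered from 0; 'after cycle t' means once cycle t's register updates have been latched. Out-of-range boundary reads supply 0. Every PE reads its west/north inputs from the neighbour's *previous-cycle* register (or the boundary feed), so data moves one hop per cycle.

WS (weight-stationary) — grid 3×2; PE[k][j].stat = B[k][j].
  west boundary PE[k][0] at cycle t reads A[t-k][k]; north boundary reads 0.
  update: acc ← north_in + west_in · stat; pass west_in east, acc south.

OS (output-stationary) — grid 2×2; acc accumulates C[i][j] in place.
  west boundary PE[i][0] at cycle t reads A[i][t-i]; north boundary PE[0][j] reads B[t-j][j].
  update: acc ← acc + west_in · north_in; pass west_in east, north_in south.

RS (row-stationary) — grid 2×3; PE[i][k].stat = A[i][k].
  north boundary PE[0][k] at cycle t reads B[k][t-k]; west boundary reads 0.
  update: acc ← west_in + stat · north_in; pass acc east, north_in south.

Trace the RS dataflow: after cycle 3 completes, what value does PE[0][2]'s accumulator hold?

PE[0][2].acc = 96

RS 2×3: PE[0][2] cycle-by-cycle (with neighbour feeds):
  [0] (0,1) acc=0 (h:0 v:0)
  [0] (0,2) acc=0 (h:0 v:0)
  [1] (0,1) acc=58 (h:58 v:5)
  [1] (0,2) acc=0 (h:0 v:0)
  [2] (0,1) acc=66 (h:66 v:6)
  [2] (0,2) acc=64 (h:64 v:1)
  [3] (0,1) acc=0 (h:0 v:0)
  [3] (0,2) acc=96 (h:96 v:5)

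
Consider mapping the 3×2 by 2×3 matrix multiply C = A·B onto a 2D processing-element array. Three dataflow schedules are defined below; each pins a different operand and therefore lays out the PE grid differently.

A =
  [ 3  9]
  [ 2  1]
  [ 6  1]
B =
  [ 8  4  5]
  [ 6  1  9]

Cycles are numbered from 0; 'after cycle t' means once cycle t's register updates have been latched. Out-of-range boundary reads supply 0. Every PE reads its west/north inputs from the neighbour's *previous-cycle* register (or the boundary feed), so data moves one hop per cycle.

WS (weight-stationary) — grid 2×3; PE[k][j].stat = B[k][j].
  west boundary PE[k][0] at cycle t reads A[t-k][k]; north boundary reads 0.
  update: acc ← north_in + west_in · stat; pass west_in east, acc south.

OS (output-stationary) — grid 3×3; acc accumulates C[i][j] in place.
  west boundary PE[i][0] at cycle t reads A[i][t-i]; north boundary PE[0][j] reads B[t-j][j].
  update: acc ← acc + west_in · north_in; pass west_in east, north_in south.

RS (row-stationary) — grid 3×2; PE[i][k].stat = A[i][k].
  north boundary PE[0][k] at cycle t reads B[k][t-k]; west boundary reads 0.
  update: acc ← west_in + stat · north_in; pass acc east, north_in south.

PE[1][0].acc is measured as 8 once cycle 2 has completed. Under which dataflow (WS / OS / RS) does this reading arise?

dataflow = RS

— WS: 2×3; PE[1][0] trace:
  0: (1,0).acc=0  regs=<0,0>
  1: (1,0).acc=78  regs=<9,78>
  2: (1,0).acc=22  regs=<1,22>
— OS: 3×3; PE[1][0] trace:
  0: (1,0).acc=0  regs=<0,0>
  1: (1,0).acc=16  regs=<2,8>
  2: (1,0).acc=22  regs=<1,6>
— RS: 3×2; PE[1][0] trace:
  0: (1,0).acc=0  regs=<0,0>
  1: (1,0).acc=16  regs=<16,8>
  2: (1,0).acc=8  regs=<8,4>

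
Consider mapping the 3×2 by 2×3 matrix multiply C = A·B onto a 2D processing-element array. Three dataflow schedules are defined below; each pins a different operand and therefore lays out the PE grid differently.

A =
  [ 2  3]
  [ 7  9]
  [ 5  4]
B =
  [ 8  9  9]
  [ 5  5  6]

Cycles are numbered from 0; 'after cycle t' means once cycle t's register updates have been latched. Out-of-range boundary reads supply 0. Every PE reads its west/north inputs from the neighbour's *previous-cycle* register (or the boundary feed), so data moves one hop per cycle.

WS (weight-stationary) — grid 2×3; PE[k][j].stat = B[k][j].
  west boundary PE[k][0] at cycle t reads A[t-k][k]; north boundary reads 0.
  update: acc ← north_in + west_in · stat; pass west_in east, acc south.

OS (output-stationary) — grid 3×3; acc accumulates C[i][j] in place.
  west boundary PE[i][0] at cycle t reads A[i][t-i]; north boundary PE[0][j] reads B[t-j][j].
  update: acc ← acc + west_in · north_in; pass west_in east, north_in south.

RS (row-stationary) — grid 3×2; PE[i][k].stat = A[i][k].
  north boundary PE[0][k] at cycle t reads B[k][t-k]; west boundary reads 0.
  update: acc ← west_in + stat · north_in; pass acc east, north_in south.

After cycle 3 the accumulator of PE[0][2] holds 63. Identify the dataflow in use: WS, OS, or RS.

dataflow = WS

WS [2×3] PE[0][2] across cycles:
  0: (0,2).acc=0  regs=<0,0>
  1: (0,2).acc=0  regs=<0,0>
  2: (0,2).acc=18  regs=<2,18>
  3: (0,2).acc=63  regs=<7,63>
OS [3×3] PE[0][2] across cycles:
  0: (0,2).acc=0  regs=<0,0>
  1: (0,2).acc=0  regs=<0,0>
  2: (0,2).acc=18  regs=<2,9>
  3: (0,2).acc=36  regs=<3,6>
RS (3×2): PE[0][2] does not exist.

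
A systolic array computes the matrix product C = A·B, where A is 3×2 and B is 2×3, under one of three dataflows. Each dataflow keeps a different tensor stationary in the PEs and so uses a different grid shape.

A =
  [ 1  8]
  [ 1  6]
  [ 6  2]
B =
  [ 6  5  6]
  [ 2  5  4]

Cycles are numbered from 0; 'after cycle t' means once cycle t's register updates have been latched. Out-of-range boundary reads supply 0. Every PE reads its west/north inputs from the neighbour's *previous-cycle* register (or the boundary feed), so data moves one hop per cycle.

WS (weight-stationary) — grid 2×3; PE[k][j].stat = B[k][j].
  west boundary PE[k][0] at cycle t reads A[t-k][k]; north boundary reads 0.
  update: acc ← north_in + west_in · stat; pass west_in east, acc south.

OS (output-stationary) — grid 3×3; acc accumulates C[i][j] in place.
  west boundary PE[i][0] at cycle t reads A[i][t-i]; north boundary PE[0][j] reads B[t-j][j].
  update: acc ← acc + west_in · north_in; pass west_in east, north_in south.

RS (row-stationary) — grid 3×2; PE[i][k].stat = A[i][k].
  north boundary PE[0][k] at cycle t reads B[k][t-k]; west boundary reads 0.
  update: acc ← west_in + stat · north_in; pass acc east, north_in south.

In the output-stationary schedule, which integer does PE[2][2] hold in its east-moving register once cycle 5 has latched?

register = 2

Tracing OS — 3×3 array, target PE[2][2]:
  cycle 0: PE[1][2] → acc 0, east 0, south 0
  cycle 0: PE[2][1] → acc 0, east 0, south 0
  cycle 0: PE[2][2] → acc 0, east 0, south 0
  cycle 1: PE[1][2] → acc 0, east 0, south 0
  cycle 1: PE[2][1] → acc 0, east 0, south 0
  cycle 1: PE[2][2] → acc 0, east 0, south 0
  cycle 2: PE[1][2] → acc 0, east 0, south 0
  cycle 2: PE[2][1] → acc 0, east 0, south 0
  cycle 2: PE[2][2] → acc 0, east 0, south 0
  cycle 3: PE[1][2] → acc 6, east 1, south 6
  cycle 3: PE[2][1] → acc 30, east 6, south 5
  cycle 3: PE[2][2] → acc 0, east 0, south 0
  cycle 4: PE[1][2] → acc 30, east 6, south 4
  cycle 4: PE[2][1] → acc 40, east 2, south 5
  cycle 4: PE[2][2] → acc 36, east 6, south 6
  cycle 5: PE[1][2] → acc 30, east 0, south 0
  cycle 5: PE[2][1] → acc 40, east 0, south 0
  cycle 5: PE[2][2] → acc 44, east 2, south 4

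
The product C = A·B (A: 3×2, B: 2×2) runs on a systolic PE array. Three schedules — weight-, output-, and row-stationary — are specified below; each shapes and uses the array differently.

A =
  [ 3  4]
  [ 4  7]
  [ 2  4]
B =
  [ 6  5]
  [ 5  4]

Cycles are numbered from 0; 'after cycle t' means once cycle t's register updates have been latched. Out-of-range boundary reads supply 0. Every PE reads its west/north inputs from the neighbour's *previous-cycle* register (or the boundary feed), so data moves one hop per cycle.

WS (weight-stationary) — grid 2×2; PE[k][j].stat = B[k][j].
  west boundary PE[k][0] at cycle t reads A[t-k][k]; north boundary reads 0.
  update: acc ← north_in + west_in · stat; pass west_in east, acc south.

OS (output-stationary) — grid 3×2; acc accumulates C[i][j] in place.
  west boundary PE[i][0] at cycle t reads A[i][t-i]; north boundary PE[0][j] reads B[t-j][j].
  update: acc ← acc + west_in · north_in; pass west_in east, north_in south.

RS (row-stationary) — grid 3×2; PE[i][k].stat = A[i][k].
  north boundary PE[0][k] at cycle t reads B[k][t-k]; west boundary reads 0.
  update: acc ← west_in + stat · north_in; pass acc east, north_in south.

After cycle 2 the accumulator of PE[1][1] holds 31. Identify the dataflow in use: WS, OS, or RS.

dataflow = WS

Under WS (2×2), PE[1][1]:
  [0] (1,1) acc=0 (h:0 v:0)
  [1] (1,1) acc=0 (h:0 v:0)
  [2] (1,1) acc=31 (h:4 v:31)
Under OS (3×2), PE[1][1]:
  [0] (1,1) acc=0 (h:0 v:0)
  [1] (1,1) acc=0 (h:0 v:0)
  [2] (1,1) acc=20 (h:4 v:5)
Under RS (3×2), PE[1][1]:
  [0] (1,1) acc=0 (h:0 v:0)
  [1] (1,1) acc=0 (h:0 v:0)
  [2] (1,1) acc=59 (h:59 v:5)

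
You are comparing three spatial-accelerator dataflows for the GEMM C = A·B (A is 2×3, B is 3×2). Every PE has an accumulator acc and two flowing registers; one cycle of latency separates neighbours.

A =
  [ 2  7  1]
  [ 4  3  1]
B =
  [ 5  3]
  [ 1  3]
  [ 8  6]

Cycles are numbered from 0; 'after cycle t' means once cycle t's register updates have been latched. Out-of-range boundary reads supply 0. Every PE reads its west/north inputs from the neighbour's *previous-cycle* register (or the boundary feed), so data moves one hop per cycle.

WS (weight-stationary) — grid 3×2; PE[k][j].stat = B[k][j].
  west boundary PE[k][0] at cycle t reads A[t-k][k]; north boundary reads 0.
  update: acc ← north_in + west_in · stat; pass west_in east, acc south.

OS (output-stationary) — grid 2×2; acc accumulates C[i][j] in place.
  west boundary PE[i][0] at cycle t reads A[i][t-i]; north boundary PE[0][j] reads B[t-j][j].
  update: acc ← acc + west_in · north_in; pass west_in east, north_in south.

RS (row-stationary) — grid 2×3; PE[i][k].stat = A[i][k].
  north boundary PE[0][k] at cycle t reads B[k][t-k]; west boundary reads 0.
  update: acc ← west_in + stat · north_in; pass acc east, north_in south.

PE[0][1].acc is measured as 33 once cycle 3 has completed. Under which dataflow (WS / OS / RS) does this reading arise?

WS [3×2] PE[0][1] across cycles:
  cycle 0: PE[0][1] → acc 0, east 0, south 0
  cycle 1: PE[0][1] → acc 6, east 2, south 6
  cycle 2: PE[0][1] → acc 12, east 4, south 12
  cycle 3: PE[0][1] → acc 0, east 0, south 0
OS [2×2] PE[0][1] across cycles:
  cycle 0: PE[0][1] → acc 0, east 0, south 0
  cycle 1: PE[0][1] → acc 6, east 2, south 3
  cycle 2: PE[0][1] → acc 27, east 7, south 3
  cycle 3: PE[0][1] → acc 33, east 1, south 6
RS [2×3] PE[0][1] across cycles:
  cycle 0: PE[0][1] → acc 0, east 0, south 0
  cycle 1: PE[0][1] → acc 17, east 17, south 1
  cycle 2: PE[0][1] → acc 27, east 27, south 3
  cycle 3: PE[0][1] → acc 0, east 0, south 0

dataflow = OS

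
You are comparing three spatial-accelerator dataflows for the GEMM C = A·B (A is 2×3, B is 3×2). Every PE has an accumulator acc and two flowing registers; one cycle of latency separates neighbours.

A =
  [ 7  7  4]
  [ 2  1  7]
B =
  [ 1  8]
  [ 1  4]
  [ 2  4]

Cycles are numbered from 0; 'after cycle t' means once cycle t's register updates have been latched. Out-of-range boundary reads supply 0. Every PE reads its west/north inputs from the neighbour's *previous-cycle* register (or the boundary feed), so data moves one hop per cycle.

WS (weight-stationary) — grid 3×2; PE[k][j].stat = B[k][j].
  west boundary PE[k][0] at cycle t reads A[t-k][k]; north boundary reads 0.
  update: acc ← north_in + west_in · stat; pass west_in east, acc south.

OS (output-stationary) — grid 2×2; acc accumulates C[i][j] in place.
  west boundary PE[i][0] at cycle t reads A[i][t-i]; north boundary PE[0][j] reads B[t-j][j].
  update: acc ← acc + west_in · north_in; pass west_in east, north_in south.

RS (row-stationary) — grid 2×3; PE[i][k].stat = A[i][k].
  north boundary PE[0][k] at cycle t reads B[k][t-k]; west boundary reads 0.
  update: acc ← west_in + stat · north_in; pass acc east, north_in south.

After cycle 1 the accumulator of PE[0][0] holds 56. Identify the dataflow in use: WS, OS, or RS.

— WS: 3×2; PE[0][0] trace:
  0: (0,0).acc=7  regs=<7,7>
  1: (0,0).acc=2  regs=<2,2>
— OS: 2×2; PE[0][0] trace:
  0: (0,0).acc=7  regs=<7,1>
  1: (0,0).acc=14  regs=<7,1>
— RS: 2×3; PE[0][0] trace:
  0: (0,0).acc=7  regs=<7,1>
  1: (0,0).acc=56  regs=<56,8>

dataflow = RS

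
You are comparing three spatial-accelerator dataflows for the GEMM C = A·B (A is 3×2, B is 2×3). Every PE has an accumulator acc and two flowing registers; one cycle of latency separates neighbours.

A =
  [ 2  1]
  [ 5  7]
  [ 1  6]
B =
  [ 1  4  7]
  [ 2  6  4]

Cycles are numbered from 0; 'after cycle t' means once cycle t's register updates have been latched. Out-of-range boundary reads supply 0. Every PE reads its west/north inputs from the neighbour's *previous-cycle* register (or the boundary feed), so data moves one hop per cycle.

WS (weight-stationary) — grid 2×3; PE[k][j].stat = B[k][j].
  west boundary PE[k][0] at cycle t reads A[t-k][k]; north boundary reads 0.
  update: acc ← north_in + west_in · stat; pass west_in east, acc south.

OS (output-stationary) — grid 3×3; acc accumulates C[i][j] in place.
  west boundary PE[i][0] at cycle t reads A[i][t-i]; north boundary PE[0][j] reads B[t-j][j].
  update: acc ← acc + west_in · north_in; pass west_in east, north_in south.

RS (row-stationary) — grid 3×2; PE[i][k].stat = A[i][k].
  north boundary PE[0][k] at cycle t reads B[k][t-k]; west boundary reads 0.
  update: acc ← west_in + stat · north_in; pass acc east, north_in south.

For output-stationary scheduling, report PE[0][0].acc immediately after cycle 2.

OS (3×3). Following PE[0][0] plus its west/north inputs:
  c0 r0c0: 2 / 2 / 1
  c1 r0c0: 4 / 1 / 2
  c2 r0c0: 4 / 0 / 0

PE[0][0].acc = 4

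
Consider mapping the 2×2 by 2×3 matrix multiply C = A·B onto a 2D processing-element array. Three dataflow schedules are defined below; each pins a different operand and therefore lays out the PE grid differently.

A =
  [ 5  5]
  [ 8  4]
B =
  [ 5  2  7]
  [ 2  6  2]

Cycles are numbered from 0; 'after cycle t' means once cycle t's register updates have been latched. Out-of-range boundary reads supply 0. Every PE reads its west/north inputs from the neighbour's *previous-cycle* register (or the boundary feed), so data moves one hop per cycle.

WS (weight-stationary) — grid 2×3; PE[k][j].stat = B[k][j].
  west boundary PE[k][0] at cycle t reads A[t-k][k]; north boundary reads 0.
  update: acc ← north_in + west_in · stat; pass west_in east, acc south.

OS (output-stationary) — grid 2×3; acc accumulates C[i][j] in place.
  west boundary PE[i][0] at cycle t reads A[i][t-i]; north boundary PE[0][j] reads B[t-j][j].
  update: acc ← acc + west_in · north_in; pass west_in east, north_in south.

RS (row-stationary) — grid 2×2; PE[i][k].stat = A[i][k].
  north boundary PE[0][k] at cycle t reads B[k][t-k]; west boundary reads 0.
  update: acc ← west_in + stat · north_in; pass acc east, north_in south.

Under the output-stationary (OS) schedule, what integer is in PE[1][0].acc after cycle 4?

OS on a 2×3 grid — tracing PE[1][0] and its feeders:
  [0] (0,0) acc=25 (h:5 v:5)
  [0] (1,0) acc=0 (h:0 v:0)
  [1] (0,0) acc=35 (h:5 v:2)
  [1] (1,0) acc=40 (h:8 v:5)
  [2] (0,0) acc=35 (h:0 v:0)
  [2] (1,0) acc=48 (h:4 v:2)
  [3] (0,0) acc=35 (h:0 v:0)
  [3] (1,0) acc=48 (h:0 v:0)
  [4] (0,0) acc=35 (h:0 v:0)
  [4] (1,0) acc=48 (h:0 v:0)

PE[1][0].acc = 48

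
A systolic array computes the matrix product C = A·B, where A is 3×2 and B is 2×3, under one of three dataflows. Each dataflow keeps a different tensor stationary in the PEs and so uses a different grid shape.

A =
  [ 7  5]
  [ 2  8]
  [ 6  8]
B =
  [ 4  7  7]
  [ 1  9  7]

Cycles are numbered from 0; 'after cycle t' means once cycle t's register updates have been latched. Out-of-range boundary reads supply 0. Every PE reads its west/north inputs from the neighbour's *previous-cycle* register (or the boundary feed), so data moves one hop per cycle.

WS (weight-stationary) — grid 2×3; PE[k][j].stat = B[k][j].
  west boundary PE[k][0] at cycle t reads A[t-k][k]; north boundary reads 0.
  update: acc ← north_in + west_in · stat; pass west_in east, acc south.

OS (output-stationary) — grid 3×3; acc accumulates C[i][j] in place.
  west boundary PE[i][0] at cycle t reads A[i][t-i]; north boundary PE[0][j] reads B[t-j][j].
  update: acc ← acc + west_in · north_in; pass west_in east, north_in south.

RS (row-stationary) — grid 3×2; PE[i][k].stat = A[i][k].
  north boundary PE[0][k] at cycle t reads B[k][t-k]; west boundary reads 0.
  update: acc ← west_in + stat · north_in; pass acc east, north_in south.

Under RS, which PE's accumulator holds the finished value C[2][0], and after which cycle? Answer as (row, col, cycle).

RS: C[2][0] accumulates in PE[2][1]:
  after 0 — PE[2][1] acc=0, pass-E 0, pass-S 0
  after 1 — PE[2][1] acc=0, pass-E 0, pass-S 0
  after 2 — PE[2][1] acc=0, pass-E 0, pass-S 0
  after 3 — PE[2][1] acc=32, pass-E 32, pass-S 1

(row, col, cycle) = (2, 1, 3)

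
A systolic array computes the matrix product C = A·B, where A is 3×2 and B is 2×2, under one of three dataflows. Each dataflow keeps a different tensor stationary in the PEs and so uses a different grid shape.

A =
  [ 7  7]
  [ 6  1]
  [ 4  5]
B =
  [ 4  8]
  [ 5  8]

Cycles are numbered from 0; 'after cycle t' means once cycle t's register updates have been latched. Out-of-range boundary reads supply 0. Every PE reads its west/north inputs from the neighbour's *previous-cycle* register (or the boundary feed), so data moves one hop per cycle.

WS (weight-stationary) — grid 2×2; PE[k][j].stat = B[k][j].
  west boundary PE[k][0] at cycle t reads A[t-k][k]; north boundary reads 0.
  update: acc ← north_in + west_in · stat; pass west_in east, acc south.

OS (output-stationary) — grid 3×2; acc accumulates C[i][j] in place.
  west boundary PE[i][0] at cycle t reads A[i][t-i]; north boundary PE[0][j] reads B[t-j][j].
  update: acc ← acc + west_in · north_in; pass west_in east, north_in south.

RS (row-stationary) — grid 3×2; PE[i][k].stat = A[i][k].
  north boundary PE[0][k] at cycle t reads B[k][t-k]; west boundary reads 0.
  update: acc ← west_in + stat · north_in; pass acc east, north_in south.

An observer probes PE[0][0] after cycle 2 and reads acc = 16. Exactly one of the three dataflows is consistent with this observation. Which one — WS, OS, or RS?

dataflow = WS

— WS: 2×2; PE[0][0] trace:
  c0 r0c0: 28 / 7 / 28
  c1 r0c0: 24 / 6 / 24
  c2 r0c0: 16 / 4 / 16
— OS: 3×2; PE[0][0] trace:
  c0 r0c0: 28 / 7 / 4
  c1 r0c0: 63 / 7 / 5
  c2 r0c0: 63 / 0 / 0
— RS: 3×2; PE[0][0] trace:
  c0 r0c0: 28 / 28 / 4
  c1 r0c0: 56 / 56 / 8
  c2 r0c0: 0 / 0 / 0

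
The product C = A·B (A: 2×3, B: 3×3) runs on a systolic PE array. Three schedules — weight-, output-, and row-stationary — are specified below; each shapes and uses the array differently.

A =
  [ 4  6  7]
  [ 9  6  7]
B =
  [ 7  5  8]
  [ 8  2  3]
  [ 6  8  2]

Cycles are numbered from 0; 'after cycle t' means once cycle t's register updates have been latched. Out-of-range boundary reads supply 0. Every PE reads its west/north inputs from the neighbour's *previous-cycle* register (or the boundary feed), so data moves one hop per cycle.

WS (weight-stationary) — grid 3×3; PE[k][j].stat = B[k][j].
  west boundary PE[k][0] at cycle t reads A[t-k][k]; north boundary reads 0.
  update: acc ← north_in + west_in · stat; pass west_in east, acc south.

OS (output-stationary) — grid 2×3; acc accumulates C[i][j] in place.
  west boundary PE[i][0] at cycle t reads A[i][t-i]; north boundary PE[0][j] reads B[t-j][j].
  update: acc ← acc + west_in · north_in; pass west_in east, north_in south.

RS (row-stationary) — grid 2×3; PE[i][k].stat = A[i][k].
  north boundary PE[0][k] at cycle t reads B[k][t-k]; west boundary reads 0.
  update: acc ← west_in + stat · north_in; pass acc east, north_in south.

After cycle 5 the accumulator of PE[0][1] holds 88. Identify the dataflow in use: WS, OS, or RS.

— WS: 3×3; PE[0][1] trace:
  c0 r0c1: 0 / 0 / 0
  c1 r0c1: 20 / 4 / 20
  c2 r0c1: 45 / 9 / 45
  c3 r0c1: 0 / 0 / 0
  c4 r0c1: 0 / 0 / 0
  c5 r0c1: 0 / 0 / 0
— OS: 2×3; PE[0][1] trace:
  c0 r0c1: 0 / 0 / 0
  c1 r0c1: 20 / 4 / 5
  c2 r0c1: 32 / 6 / 2
  c3 r0c1: 88 / 7 / 8
  c4 r0c1: 88 / 0 / 0
  c5 r0c1: 88 / 0 / 0
— RS: 2×3; PE[0][1] trace:
  c0 r0c1: 0 / 0 / 0
  c1 r0c1: 76 / 76 / 8
  c2 r0c1: 32 / 32 / 2
  c3 r0c1: 50 / 50 / 3
  c4 r0c1: 0 / 0 / 0
  c5 r0c1: 0 / 0 / 0

dataflow = OS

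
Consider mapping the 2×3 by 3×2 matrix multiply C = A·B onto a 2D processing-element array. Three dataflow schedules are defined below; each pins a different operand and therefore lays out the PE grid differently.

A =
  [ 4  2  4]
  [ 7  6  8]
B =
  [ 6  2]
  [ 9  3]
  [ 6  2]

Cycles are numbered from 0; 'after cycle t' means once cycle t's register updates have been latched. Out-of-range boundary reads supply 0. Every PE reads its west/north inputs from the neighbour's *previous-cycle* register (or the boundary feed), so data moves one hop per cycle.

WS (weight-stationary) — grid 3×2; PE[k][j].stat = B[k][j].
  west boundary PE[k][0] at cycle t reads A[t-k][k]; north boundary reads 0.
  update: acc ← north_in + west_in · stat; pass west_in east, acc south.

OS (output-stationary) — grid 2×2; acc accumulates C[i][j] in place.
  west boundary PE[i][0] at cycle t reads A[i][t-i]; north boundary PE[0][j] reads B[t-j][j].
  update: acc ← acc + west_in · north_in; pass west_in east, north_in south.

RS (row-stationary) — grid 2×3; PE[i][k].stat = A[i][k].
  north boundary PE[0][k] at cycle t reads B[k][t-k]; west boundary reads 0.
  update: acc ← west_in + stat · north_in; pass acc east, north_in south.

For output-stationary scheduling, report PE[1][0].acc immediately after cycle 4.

PE[1][0].acc = 144

OS on a 2×2 grid — tracing PE[1][0] and its feeders:
  after 0 — PE[0][0] acc=24, pass-E 4, pass-S 6
  after 0 — PE[1][0] acc=0, pass-E 0, pass-S 0
  after 1 — PE[0][0] acc=42, pass-E 2, pass-S 9
  after 1 — PE[1][0] acc=42, pass-E 7, pass-S 6
  after 2 — PE[0][0] acc=66, pass-E 4, pass-S 6
  after 2 — PE[1][0] acc=96, pass-E 6, pass-S 9
  after 3 — PE[0][0] acc=66, pass-E 0, pass-S 0
  after 3 — PE[1][0] acc=144, pass-E 8, pass-S 6
  after 4 — PE[0][0] acc=66, pass-E 0, pass-S 0
  after 4 — PE[1][0] acc=144, pass-E 0, pass-S 0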